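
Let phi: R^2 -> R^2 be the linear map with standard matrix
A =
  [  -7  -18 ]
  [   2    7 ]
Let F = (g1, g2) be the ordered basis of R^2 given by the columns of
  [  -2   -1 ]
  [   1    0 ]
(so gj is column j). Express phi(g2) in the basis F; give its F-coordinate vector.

[-2, -3]

Column 2 of [phi]_F is the F-coordinate vector of phi(g2).
In standard coordinates phi(g2) = A g2 = [7, -2].
Converting to F: [7, -2] = -2g1 - 3g2, so the coordinate vector is [-2, -3].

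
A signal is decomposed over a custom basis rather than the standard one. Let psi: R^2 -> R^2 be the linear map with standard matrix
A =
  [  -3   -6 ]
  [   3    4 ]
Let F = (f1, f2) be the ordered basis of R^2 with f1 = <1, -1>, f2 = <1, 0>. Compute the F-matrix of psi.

[[1, -3], [2, 0]]

Let P have columns f1, f2. Then [psi]_F = P^(-1) A P.
Here det P = 1, so P^(-1) is integer; computing A P first and then P^(-1)(A P) gives [[1, -3], [2, 0]].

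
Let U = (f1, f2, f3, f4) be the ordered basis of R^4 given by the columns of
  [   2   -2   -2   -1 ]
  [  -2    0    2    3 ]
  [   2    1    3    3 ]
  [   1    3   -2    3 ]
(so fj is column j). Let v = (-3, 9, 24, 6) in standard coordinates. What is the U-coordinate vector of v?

(3, 0, 3, 3)

[v]_U is the unique c with M c = v, where M has columns f1, ..., f4.
Gaussian elimination on [M | v] yields c = (3, 0, 3, 3).
Check: 3f1 + 0·f2 + 3f3 + 3f4 = (-3, 9, 24, 6).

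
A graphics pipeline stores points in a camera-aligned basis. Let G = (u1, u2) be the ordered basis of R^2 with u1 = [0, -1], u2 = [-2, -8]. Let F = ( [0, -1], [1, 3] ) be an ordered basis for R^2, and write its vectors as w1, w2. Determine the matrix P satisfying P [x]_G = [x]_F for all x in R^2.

Let M have columns uj and N have columns wj. Then for every x, N [x]_F = x = M [x]_G, so P = N^(-1) M.
Since det N = 1, N^(-1) has integer entries; multiplying gives P = [[1, 2], [0, -2]].

[[1, 2], [0, -2]]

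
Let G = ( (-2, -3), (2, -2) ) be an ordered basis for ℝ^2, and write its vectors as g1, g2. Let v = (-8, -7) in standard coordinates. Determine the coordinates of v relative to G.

We seek scalars with c_1 g1 + c_2 g2 = v; equivalently solve M c = v where the columns of M are g1, g2.
System: -2c_1 + 2c_2 = -8, -3c_1 - 2c_2 = -7; solving gives c_1 = 3, c_2 = -1.
Check: 3g1 - g2 = (-8, -7).

(3, -1)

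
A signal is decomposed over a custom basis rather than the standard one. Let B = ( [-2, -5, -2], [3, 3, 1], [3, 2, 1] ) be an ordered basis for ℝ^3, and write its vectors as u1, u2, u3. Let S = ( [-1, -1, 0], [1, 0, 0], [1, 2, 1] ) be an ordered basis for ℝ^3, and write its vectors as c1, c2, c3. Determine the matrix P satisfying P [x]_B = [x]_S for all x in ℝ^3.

Let M have columns uj and N have columns cj. Then for every x, N [x]_S = x = M [x]_B, so P = N^(-1) M.
Since det N = 1, N^(-1) has integer entries; multiplying gives P = [[1, -1, 0], [1, 1, 2], [-2, 1, 1]].

[[1, -1, 0], [1, 1, 2], [-2, 1, 1]]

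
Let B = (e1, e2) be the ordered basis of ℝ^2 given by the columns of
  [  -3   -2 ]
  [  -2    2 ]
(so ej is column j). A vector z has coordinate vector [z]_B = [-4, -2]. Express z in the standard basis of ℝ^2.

[16, 4]

z = M [z]_B, where M has columns e1, e2.
Carrying out the matrix-vector product, z = [16, 4].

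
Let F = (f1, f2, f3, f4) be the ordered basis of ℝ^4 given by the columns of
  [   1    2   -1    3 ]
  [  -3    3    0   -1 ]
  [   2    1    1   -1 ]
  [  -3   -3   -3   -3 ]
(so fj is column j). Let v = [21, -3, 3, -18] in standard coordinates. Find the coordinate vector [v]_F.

[3, 3, -3, 3]

Write v = c_1 f1 + ... + c_4 f4 and solve for the c_i.
Gaussian elimination on [M | v] yields c = (3, 3, -3, 3).
Check: 3f1 + 3f2 - 3f3 + 3f4 = [21, -3, 3, -18].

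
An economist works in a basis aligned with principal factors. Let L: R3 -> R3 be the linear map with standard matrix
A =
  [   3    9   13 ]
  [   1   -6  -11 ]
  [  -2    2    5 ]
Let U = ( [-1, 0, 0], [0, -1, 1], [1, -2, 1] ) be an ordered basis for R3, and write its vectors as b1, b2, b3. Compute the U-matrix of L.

[[2, -2, 1], [3, 1, 0], [-1, 2, -1]]

The j-th column of [L]_U is [L(bj)]_U.
L(b1) = A b1 = [-3, -1, 2] = 2b1 + 3b2 - b3, so column 1 is [2, 3, -1].
Repeating for b2, b3 and assembling the columns gives [[2, -2, 1], [3, 1, 0], [-1, 2, -1]].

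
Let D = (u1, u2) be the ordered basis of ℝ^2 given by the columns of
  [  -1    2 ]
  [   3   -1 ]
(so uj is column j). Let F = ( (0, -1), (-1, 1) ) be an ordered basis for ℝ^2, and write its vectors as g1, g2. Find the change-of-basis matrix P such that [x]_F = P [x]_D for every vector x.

Column j of P is [uj]_F, since P maps D-coordinates to F-coordinates.
Expressing u1 in F: u1 = -2g1 + g2, so column 1 of P is (-2, 1).
Doing the same for each uj gives P = [[-2, -1], [1, -2]].

[[-2, -1], [1, -2]]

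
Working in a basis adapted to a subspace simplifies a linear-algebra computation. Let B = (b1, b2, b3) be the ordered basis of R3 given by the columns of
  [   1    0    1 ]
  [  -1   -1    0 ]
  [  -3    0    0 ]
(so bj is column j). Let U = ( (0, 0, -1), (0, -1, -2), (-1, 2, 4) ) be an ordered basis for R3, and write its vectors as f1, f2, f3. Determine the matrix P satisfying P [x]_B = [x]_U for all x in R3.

[[1, -2, 0], [-1, 1, -2], [-1, 0, -1]]

Let M have columns bj and N have columns fj. Then for every x, N [x]_U = x = M [x]_B, so P = N^(-1) M.
Since det N = 1, N^(-1) has integer entries; multiplying gives P = [[1, -2, 0], [-1, 1, -2], [-1, 0, -1]].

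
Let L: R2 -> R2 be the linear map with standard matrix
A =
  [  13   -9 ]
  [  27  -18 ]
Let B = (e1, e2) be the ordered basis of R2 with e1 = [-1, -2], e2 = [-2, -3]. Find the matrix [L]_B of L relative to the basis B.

[[-3, 3], [-1, -2]]

The j-th column of [L]_B is [L(ej)]_B.
L(e1) = A e1 = [5, 9] = -3e1 - e2, so column 1 is [-3, -1].
Repeating for e2 and assembling the columns gives [[-3, 3], [-1, -2]].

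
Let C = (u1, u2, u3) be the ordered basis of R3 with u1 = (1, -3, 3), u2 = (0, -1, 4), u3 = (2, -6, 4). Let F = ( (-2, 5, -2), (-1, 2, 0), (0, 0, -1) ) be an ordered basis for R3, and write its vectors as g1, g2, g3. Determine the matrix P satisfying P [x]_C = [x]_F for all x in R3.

Column j of P is [uj]_F, since P maps C-coordinates to F-coordinates.
Expressing u1 in F: u1 = -g1 + g2 - g3, so column 1 of P is (-1, 1, -1).
Doing the same for each uj gives P = [[-1, -1, -2], [1, 2, 2], [-1, -2, 0]].

[[-1, -1, -2], [1, 2, 2], [-1, -2, 0]]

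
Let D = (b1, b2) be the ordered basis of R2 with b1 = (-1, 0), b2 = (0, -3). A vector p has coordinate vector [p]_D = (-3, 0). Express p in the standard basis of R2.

The coordinates say p = -3b1 + 0·b2; adding the scaled basis vectors gives (3, 0).

(3, 0)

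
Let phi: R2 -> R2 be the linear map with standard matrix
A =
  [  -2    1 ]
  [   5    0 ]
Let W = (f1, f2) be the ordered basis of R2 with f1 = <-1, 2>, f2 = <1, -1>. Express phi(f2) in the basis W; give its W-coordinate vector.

Column 2 of [phi]_W is the W-coordinate vector of phi(f2).
In standard coordinates phi(f2) = A f2 = <-3, 5>.
Converting to W: <-3, 5> = 2f1 - f2, so the coordinate vector is <2, -1>.

<2, -1>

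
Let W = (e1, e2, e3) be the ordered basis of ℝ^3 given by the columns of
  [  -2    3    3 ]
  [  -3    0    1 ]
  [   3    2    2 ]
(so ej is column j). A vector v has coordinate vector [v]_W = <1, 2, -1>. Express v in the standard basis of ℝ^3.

<1, -4, 5>

The coordinates say v = e1 + 2e2 - e3; adding the scaled basis vectors gives <1, -4, 5>.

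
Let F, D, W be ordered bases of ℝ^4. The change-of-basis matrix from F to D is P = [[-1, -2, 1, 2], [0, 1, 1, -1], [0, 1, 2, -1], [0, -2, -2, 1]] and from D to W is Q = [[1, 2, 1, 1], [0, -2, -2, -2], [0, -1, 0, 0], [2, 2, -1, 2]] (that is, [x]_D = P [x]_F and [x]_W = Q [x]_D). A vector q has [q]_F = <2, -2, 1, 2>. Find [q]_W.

<3, 2, 3, 18>

First [q]_D = P [q]_F = <7, -3, -2, 4>.
Then [q]_W = Q [q]_D = <3, 2, 3, 18>.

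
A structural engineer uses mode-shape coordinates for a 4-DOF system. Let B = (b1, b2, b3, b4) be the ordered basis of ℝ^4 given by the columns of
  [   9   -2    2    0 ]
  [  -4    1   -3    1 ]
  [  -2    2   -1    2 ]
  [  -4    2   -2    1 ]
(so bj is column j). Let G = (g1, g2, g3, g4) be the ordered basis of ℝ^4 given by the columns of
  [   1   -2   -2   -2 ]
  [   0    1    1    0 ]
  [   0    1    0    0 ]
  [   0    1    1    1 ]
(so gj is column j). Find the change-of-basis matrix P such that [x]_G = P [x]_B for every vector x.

[[1, 2, -2, 2], [-2, 2, -1, 2], [-2, -1, -2, -1], [0, 1, 1, 0]]

Let M have columns bj and N have columns gj. Then for every x, N [x]_G = x = M [x]_B, so P = N^(-1) M.
Since det N = -1, N^(-1) has integer entries; multiplying gives P = [[1, 2, -2, 2], [-2, 2, -1, 2], [-2, -1, -2, -1], [0, 1, 1, 0]].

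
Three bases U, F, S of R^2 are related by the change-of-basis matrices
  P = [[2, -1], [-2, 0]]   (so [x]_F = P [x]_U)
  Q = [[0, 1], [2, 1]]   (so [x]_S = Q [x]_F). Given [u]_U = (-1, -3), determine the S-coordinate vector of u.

(2, 4)

Apply P to get F-coordinates (1, 2), then Q to get S-coordinates.
The result is [u]_S = (2, 4).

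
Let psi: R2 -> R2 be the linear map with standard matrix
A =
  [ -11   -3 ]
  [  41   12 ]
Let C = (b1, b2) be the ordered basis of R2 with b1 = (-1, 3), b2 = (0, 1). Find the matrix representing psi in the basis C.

[[-2, 3], [1, 3]]

The j-th column of [psi]_C is [psi(bj)]_C.
psi(b1) = A b1 = (2, -5) = -2b1 + b2, so column 1 is (-2, 1).
Repeating for b2 and assembling the columns gives [[-2, 3], [1, 3]].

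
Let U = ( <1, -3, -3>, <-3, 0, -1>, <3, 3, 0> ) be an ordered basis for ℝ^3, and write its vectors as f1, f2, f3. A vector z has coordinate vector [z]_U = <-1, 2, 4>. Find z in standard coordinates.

<5, 15, 1>

By definition z = -f1 + 2f2 + 4f3.
Summing componentwise gives <5, 15, 1>.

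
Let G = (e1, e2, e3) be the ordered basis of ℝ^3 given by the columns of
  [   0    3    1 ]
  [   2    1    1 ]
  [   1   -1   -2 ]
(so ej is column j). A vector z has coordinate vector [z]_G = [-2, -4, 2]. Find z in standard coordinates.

By definition z = -2e1 - 4e2 + 2e3.
Summing componentwise gives [-10, -6, -2].

[-10, -6, -2]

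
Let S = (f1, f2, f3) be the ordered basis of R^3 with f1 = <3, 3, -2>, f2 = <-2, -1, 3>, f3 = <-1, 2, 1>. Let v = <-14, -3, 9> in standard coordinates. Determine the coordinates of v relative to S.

We seek scalars with c_1 f1 + ... + c_3 f3 = v; equivalently solve M c = v where the columns of M are f1, ..., f3.
Gaussian elimination on [M | v] yields c = (-4, -1, 4).
Check: -4f1 - f2 + 4f3 = <-14, -3, 9>.

<-4, -1, 4>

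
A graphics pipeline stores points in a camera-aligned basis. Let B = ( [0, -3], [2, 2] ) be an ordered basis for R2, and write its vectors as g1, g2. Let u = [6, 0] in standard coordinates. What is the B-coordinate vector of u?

[2, 3]

We seek scalars with c_1 g1 + c_2 g2 = u; equivalently solve M c = u where the columns of M are g1, g2.
System: 0c_1 + 2c_2 = 6, -3c_1 + 2c_2 = 0; solving gives c_1 = 2, c_2 = 3.
Check: 2g1 + 3g2 = [6, 0].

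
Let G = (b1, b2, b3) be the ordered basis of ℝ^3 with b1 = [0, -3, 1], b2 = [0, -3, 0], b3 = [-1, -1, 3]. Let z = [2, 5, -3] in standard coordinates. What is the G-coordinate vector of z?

[3, -4, -2]

We seek scalars with c_1 b1 + ... + c_3 b3 = z; equivalently solve M c = z where the columns of M are b1, ..., b3.
Solving this 3x3 system gives c = (3, -4, -2).
Check: 3b1 - 4b2 - 2b3 = [2, 5, -3].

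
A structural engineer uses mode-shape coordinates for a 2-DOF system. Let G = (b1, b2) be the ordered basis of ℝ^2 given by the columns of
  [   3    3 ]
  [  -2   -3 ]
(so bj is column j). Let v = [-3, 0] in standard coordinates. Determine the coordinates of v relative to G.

[-3, 2]

We seek scalars with c_1 b1 + c_2 b2 = v; equivalently solve M c = v where the columns of M are b1, b2.
System: 3c_1 + 3c_2 = -3, -2c_1 - 3c_2 = 0; solving gives c_1 = -3, c_2 = 2.
Check: -3b1 + 2b2 = [-3, 0].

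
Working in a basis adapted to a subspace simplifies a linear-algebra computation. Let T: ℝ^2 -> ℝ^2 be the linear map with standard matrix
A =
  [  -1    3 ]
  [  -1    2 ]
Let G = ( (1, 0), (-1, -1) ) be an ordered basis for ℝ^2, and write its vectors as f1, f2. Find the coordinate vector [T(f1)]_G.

(0, 1)

Column 1 of [T]_G is the G-coordinate vector of T(f1).
In standard coordinates T(f1) = A f1 = (-1, -1).
Converting to G: (-1, -1) = 0·f1 + f2, so the coordinate vector is (0, 1).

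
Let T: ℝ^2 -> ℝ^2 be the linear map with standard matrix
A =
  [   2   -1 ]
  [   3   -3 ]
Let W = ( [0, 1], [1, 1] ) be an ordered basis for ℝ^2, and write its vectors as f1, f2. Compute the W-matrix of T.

Let P have columns f1, f2. Then [T]_W = P^(-1) A P.
Here det P = -1, so P^(-1) is integer; computing A P first and then P^(-1)(A P) gives [[-2, -1], [-1, 1]].

[[-2, -1], [-1, 1]]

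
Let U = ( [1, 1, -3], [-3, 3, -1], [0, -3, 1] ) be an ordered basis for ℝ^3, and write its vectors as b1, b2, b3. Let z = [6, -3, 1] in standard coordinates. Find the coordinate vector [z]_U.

[0, -2, -1]

[z]_U is the unique c with M c = z, where M has columns b1, ..., b3.
Row-reducing the augmented matrix [M | z] gives c = (0, -2, -1).
Check: 0·b1 - 2b2 - b3 = [6, -3, 1].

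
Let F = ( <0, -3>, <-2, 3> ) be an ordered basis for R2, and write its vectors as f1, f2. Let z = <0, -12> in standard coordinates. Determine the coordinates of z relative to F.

[z]_F is the unique c with M c = z, where M has columns f1, f2.
System: 0c_1 - 2c_2 = 0, -3c_1 + 3c_2 = -12; solving gives c_1 = 4, c_2 = 0.
Check: 4f1 + 0·f2 = <0, -12>.

<4, 0>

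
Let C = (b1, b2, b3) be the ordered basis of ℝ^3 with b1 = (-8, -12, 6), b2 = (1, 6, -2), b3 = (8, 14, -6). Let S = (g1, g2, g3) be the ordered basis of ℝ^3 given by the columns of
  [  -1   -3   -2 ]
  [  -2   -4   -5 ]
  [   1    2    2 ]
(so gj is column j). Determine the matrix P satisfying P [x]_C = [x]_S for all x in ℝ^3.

Take x = bj: its C-coordinates are the j-th standard unit vector, so P e_j — column j of P — equals [bj]_S.
b1 = 2g1 + 2g2 + 0·g3, giving column 1 = (2, 2, 0); repeating for each j gives P = [[2, 0, 2], [2, 1, -2], [0, -2, -2]].

[[2, 0, 2], [2, 1, -2], [0, -2, -2]]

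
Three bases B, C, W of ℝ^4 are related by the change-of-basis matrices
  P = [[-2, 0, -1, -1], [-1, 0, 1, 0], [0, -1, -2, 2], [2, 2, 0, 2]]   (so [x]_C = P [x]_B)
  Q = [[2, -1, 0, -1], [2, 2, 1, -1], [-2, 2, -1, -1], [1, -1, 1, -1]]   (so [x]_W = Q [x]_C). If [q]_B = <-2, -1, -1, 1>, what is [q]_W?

<11, 19, -7, 12>

Apply P to get C-coordinates <4, 1, 5, -4>, then Q to get W-coordinates.
The result is [q]_W = <11, 19, -7, 12>.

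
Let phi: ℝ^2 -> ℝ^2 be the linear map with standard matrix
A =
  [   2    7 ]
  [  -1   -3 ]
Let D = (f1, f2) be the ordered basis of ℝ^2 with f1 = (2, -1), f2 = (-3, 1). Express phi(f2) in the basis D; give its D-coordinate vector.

Compute phi(f2) = A f2 = (1, 0) in standard coordinates.
Then write this in D-coordinates: solve for y in y_1 f1 + y_2 f2 = (1, 0).
This gives y = (-1, -1), which is column 2 of [phi]_D.

(-1, -1)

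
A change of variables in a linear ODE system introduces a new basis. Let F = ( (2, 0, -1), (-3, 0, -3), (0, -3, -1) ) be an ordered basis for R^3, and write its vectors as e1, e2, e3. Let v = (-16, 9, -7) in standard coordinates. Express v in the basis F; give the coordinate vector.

Write v = c_1 e1 + ... + c_3 e3 and solve for the c_i.
Gaussian elimination on [M | v] yields c = (-2, 4, -3).
Check: -2e1 + 4e2 - 3e3 = (-16, 9, -7).

(-2, 4, -3)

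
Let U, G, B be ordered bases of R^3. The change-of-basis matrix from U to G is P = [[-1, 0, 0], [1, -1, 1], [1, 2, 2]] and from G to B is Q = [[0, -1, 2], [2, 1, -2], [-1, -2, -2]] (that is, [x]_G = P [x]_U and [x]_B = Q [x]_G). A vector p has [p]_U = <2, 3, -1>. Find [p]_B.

Apply P to get G-coordinates <-2, -2, 6>, then Q to get B-coordinates.
The result is [p]_B = <14, -18, -6>.

<14, -18, -6>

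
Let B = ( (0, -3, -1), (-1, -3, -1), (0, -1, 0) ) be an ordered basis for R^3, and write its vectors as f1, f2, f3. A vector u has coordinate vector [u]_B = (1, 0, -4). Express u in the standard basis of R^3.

(0, 1, -1)

The coordinates say u = f1 + 0·f2 - 4f3; adding the scaled basis vectors gives (0, 1, -1).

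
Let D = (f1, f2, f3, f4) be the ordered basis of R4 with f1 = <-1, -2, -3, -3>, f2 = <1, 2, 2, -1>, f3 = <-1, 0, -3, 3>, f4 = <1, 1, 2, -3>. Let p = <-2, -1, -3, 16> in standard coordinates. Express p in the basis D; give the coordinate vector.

[p]_D is the unique c with M c = p, where M has columns f1, ..., f4.
Row-reducing the augmented matrix [M | p] gives c = (-3, -4, 2, 1).
Check: -3f1 - 4f2 + 2f3 + f4 = <-2, -1, -3, 16>.

<-3, -4, 2, 1>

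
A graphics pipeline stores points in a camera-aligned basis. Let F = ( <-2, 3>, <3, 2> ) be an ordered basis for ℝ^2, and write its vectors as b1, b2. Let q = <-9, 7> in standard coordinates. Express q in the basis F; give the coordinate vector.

<3, -1>

Write q = c_1 b1 + c_2 b2 and solve for the c_i.
System: -2c_1 + 3c_2 = -9, 3c_1 + 2c_2 = 7; solving gives c_1 = 3, c_2 = -1.
Check: 3b1 - b2 = <-9, 7>.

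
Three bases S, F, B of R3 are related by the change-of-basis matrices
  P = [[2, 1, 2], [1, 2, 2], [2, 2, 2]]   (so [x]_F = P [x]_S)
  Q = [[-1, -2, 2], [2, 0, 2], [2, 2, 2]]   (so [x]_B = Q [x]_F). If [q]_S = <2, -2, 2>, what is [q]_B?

First [q]_F = P [q]_S = <6, 2, 4>.
Then [q]_B = Q [q]_F = <-2, 20, 24>.

<-2, 20, 24>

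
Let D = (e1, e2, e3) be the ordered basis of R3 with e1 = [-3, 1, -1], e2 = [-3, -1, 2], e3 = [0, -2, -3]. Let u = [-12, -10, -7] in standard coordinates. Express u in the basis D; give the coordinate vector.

We seek scalars with c_1 e1 + ... + c_3 e3 = u; equivalently solve M c = u where the columns of M are e1, ..., e3.
Solving this 3x3 system gives c = (1, 3, 4).
Check: e1 + 3e2 + 4e3 = [-12, -10, -7].

[1, 3, 4]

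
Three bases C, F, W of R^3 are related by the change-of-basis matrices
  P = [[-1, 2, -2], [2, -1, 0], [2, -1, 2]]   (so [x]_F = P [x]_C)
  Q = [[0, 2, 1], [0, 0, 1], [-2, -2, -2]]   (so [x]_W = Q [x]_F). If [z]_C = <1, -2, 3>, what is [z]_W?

<18, 10, -6>

First [z]_F = P [z]_C = <-11, 4, 10>.
Then [z]_W = Q [z]_F = <18, 10, -6>.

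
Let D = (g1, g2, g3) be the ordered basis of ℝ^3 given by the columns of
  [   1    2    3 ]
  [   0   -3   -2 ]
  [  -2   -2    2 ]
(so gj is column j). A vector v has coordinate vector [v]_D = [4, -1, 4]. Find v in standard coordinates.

[14, -5, 2]

The coordinates say v = 4g1 - g2 + 4g3; adding the scaled basis vectors gives [14, -5, 2].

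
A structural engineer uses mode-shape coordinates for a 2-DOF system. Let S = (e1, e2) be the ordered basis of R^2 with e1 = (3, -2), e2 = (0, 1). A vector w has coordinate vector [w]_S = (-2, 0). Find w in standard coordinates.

By definition w = -2e1 + 0·e2.
Summing componentwise gives (-6, 4).

(-6, 4)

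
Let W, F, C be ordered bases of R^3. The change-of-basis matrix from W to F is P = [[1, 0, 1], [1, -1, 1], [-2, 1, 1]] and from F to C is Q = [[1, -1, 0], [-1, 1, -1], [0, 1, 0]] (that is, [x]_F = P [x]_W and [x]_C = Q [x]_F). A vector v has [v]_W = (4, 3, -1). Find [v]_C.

(3, 3, 0)

Composing the changes, [v]_C = Q P [v]_W.
Q P = [[0, 1, 0], [2, -2, -1], [1, -1, 1]]; applying this to (4, 3, -1) gives (3, 3, 0).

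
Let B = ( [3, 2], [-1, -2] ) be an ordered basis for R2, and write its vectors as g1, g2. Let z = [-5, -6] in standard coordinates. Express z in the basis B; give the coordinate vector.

[-1, 2]

Write z = c_1 g1 + c_2 g2 and solve for the c_i.
System: 3c_1 - c_2 = -5, 2c_1 - 2c_2 = -6; solving gives c_1 = -1, c_2 = 2.
Check: -g1 + 2g2 = [-5, -6].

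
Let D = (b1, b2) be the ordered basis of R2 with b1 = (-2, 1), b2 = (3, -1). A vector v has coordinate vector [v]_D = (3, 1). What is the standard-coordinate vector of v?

The coordinates say v = 3b1 + b2; adding the scaled basis vectors gives (-3, 2).

(-3, 2)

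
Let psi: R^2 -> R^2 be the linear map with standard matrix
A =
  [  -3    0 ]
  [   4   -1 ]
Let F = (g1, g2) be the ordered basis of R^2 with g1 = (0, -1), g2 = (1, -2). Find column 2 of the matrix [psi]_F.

Column 2 of [psi]_F is the F-coordinate vector of psi(g2).
In standard coordinates psi(g2) = A g2 = (-3, 6).
Converting to F: (-3, 6) = 0·g1 - 3g2, so the coordinate vector is (0, -3).

(0, -3)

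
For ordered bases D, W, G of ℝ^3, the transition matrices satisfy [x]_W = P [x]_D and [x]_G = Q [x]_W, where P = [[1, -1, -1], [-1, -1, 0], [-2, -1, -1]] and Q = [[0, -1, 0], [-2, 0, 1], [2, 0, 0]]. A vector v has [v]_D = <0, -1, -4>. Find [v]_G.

Apply P to get W-coordinates <5, 1, 5>, then Q to get G-coordinates.
The result is [v]_G = <-1, -5, 10>.

<-1, -5, 10>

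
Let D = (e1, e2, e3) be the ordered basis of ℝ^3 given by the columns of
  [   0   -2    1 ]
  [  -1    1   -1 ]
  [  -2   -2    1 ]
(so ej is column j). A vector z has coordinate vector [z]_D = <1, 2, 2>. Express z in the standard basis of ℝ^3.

<-2, -1, -4>

z = M [z]_D, where M has columns e1, ..., e3.
Carrying out the matrix-vector product, z = <-2, -1, -4>.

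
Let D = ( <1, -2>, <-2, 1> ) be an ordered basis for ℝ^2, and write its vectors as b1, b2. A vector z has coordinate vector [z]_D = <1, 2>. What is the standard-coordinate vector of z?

<-3, 0>

z = M [z]_D, where M has columns b1, b2.
Carrying out the matrix-vector product, z = <-3, 0>.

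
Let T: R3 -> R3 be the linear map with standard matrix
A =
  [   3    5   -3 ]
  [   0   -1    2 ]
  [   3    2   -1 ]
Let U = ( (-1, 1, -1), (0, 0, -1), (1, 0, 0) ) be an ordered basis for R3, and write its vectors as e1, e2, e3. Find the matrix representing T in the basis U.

[[-3, -2, 0], [3, 1, -3], [2, 1, 3]]

The j-th column of [T]_U is [T(ej)]_U.
T(e1) = A e1 = (5, -3, 0) = -3e1 + 3e2 + 2e3, so column 1 is (-3, 3, 2).
Repeating for e2, e3 and assembling the columns gives [[-3, -2, 0], [3, 1, -3], [2, 1, 3]].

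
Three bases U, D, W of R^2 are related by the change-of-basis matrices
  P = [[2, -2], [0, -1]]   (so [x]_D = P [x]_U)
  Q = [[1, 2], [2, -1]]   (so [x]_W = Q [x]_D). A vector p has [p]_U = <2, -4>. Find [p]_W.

<20, 20>

Composing the changes, [p]_W = Q P [p]_U.
Q P = [[2, -4], [4, -3]]; applying this to <2, -4> gives <20, 20>.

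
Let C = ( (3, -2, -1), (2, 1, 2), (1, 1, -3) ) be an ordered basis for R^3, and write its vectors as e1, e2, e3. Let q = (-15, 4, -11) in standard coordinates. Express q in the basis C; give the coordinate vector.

(-3, -4, 2)

Write q = c_1 e1 + ... + c_3 e3 and solve for the c_i.
Solving this 3x3 system gives c = (-3, -4, 2).
Check: -3e1 - 4e2 + 2e3 = (-15, 4, -11).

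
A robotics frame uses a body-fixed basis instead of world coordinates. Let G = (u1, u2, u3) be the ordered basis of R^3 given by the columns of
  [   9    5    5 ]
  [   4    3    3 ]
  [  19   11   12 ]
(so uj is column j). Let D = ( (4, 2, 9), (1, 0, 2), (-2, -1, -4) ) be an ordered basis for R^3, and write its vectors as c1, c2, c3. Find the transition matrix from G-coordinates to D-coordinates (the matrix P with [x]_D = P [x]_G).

Column j of P is [uj]_D, since P maps G-coordinates to D-coordinates.
Expressing u1 in D: u1 = c1 + c2 - 2c3, so column 1 of P is (1, 1, -2).
Doing the same for each uj gives P = [[1, 1, 2], [1, -1, -1], [-2, -1, 1]].

[[1, 1, 2], [1, -1, -1], [-2, -1, 1]]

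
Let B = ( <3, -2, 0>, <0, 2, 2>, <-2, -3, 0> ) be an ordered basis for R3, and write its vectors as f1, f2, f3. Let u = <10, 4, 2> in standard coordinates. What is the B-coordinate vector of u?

[u]_B is the unique c with M c = u, where M has columns f1, ..., f3.
Solving this 3x3 system gives c = (2, 1, -2).
Check: 2f1 + f2 - 2f3 = <10, 4, 2>.

<2, 1, -2>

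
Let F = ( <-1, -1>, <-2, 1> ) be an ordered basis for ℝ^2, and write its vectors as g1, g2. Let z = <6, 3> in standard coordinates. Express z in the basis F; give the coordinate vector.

<-4, -1>

We seek scalars with c_1 g1 + c_2 g2 = z; equivalently solve M c = z where the columns of M are g1, g2.
System: -c_1 - 2c_2 = 6, -c_1 + c_2 = 3; solving gives c_1 = -4, c_2 = -1.
Check: -4g1 - g2 = <6, 3>.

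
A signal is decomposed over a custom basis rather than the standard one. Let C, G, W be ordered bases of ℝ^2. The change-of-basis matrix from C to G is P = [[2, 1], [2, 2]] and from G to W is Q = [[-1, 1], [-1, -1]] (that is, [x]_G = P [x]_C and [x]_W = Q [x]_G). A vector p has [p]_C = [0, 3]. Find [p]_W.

[3, -9]

First [p]_G = P [p]_C = [3, 6].
Then [p]_W = Q [p]_G = [3, -9].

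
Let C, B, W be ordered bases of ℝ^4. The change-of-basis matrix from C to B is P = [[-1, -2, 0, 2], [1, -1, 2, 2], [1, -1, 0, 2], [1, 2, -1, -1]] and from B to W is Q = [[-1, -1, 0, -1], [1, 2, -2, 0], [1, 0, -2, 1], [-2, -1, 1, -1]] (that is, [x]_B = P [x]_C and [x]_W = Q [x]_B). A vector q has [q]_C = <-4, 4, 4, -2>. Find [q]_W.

Apply P to get B-coordinates <-8, -4, -12, 2>, then Q to get W-coordinates.
The result is [q]_W = <10, 8, 18, 6>.

<10, 8, 18, 6>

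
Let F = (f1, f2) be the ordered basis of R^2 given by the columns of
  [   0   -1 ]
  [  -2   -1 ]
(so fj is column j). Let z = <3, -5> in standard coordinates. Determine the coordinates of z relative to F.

<4, -3>

Write z = c_1 f1 + c_2 f2 and solve for the c_i.
System: 0c_1 - c_2 = 3, -2c_1 - c_2 = -5; solving gives c_1 = 4, c_2 = -3.
Check: 4f1 - 3f2 = <3, -5>.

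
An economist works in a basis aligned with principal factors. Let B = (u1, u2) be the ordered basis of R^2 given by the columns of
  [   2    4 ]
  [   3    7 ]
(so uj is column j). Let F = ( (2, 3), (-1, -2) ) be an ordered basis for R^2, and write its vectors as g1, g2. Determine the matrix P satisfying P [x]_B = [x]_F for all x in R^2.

[[1, 1], [0, -2]]

Take x = uj: its B-coordinates are the j-th standard unit vector, so P e_j — column j of P — equals [uj]_F.
u1 = g1 + 0·g2, giving column 1 = (1, 0); repeating for each j gives P = [[1, 1], [0, -2]].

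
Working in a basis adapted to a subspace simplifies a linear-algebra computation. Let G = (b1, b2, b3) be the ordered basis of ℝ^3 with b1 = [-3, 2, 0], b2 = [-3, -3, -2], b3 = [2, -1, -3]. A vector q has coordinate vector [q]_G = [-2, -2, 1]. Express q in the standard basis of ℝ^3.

[14, 1, 1]

By definition q = -2b1 - 2b2 + b3.
Summing componentwise gives [14, 1, 1].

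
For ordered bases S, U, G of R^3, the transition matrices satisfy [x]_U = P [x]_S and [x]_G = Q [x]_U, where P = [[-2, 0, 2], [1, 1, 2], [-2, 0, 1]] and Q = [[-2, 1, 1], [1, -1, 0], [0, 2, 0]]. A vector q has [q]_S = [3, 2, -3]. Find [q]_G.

Composing the changes, [q]_G = Q P [q]_S.
Q P = [[3, 1, -1], [-3, -1, 0], [2, 2, 4]]; applying this to [3, 2, -3] gives [14, -11, -2].

[14, -11, -2]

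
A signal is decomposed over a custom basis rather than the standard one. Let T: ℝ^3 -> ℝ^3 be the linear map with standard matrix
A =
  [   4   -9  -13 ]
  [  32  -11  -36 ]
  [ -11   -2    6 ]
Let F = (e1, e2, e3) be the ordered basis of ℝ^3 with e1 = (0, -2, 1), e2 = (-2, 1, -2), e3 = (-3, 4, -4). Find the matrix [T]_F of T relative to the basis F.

The j-th column of [T]_F is [T(ej)]_F.
T(e1) = A e1 = (5, -14, 10) = 2e1 + 2e2 - 3e3, so column 1 is (2, 2, -3).
Repeating for e2, e3 and assembling the columns gives [[2, -2, -3], [2, -3, -2], [-3, -1, 0]].

[[2, -2, -3], [2, -3, -2], [-3, -1, 0]]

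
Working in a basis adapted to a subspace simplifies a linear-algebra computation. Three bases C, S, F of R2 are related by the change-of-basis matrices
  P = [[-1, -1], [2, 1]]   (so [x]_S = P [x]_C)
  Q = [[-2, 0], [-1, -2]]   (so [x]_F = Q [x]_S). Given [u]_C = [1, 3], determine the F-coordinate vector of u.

[8, -6]

First [u]_S = P [u]_C = [-4, 5].
Then [u]_F = Q [u]_S = [8, -6].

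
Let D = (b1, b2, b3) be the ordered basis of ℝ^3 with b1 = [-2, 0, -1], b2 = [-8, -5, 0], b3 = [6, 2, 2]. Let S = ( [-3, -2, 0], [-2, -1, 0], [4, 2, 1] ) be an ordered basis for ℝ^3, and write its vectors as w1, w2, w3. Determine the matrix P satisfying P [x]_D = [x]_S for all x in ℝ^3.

Column j of P is [bj]_S, since P maps D-coordinates to S-coordinates.
Expressing b1 in S: b1 = -2w1 + 2w2 - w3, so column 1 of P is [-2, 2, -1].
Doing the same for each bj gives P = [[-2, 2, 2], [2, 1, -2], [-1, 0, 2]].

[[-2, 2, 2], [2, 1, -2], [-1, 0, 2]]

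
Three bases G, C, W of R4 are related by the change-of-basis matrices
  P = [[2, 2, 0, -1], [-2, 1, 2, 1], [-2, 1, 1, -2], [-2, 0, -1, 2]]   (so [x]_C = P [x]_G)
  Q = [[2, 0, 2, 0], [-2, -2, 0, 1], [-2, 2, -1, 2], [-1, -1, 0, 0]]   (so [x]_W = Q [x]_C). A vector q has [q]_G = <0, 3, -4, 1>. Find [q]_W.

First [q]_C = P [q]_G = <5, -4, -3, 6>.
Then [q]_W = Q [q]_C = <4, 4, -3, -1>.

<4, 4, -3, -1>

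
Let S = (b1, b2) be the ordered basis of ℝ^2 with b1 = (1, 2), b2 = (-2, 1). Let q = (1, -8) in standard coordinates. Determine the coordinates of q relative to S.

(-3, -2)

We seek scalars with c_1 b1 + c_2 b2 = q; equivalently solve M c = q where the columns of M are b1, b2.
System: c_1 - 2c_2 = 1, 2c_1 + c_2 = -8; solving gives c_1 = -3, c_2 = -2.
Check: -3b1 - 2b2 = (1, -8).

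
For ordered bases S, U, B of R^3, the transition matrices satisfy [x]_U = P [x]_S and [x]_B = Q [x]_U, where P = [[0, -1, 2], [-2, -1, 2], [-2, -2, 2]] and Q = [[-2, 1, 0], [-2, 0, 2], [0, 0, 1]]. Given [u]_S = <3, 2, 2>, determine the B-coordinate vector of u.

First [u]_U = P [u]_S = <2, -4, -6>.
Then [u]_B = Q [u]_U = <-8, -16, -6>.

<-8, -16, -6>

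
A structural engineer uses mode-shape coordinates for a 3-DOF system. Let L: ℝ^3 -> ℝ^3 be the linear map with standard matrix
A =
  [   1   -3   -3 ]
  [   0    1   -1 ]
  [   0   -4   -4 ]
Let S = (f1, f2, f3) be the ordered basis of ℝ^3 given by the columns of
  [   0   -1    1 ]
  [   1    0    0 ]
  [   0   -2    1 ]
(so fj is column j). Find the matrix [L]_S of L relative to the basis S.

[[1, 2, -1], [1, -3, 2], [-2, 2, 0]]

With P the matrix whose columns are f1, ..., f3, [L]_S = P^(-1) A P.
Column by column: L(f1) = A f1 = (-3, 1, -4); its S-coordinates (1, 1, -2) give column 1.
Continuing for each basis vector yields [L]_S = [[1, 2, -1], [1, -3, 2], [-2, 2, 0]].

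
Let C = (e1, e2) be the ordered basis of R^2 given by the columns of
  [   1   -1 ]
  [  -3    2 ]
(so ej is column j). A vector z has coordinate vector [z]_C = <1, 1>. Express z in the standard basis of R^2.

By definition z = e1 + e2.
Summing componentwise gives <0, -1>.

<0, -1>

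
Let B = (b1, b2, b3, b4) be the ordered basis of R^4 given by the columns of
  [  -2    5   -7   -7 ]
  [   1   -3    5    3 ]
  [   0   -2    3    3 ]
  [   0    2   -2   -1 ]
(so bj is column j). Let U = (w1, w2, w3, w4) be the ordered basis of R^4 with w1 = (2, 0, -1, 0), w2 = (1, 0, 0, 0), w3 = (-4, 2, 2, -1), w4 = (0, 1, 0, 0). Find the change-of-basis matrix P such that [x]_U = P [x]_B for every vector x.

Let M have columns bj and N have columns wj. Then for every x, N [x]_U = x = M [x]_B, so P = N^(-1) M.
Since det N = -1, N^(-1) has integer entries; multiplying gives P = [[0, -2, 1, -1], [-2, 1, -1, -1], [0, -2, 2, 1], [1, 1, 1, 1]].

[[0, -2, 1, -1], [-2, 1, -1, -1], [0, -2, 2, 1], [1, 1, 1, 1]]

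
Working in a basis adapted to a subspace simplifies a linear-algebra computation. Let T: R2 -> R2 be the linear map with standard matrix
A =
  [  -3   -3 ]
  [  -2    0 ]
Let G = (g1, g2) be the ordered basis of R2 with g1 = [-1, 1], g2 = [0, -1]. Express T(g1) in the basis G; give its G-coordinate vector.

[0, -2]

Compute T(g1) = A g1 = [0, 2] in standard coordinates.
Then write this in G-coordinates: solve for y in y_1 g1 + y_2 g2 = [0, 2].
This gives y = [0, -2], which is column 1 of [T]_G.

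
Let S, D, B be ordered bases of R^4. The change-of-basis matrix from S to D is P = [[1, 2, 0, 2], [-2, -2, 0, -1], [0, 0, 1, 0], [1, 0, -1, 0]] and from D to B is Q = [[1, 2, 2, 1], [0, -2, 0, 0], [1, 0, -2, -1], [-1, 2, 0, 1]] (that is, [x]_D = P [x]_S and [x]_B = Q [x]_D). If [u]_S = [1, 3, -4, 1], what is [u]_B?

Apply P to get D-coordinates [9, -9, -4, 5], then Q to get B-coordinates.
The result is [u]_B = [-12, 18, 12, -22].

[-12, 18, 12, -22]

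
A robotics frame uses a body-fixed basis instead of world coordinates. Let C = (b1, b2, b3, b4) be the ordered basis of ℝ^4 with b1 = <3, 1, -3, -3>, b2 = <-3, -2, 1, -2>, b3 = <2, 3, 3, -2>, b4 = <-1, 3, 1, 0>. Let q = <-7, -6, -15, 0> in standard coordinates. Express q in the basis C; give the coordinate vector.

Write q = c_1 b1 + ... + c_4 b4 and solve for the c_i.
Row-reducing the augmented matrix [M | q] gives c = (2, 1, -4, 2).
Check: 2b1 + b2 - 4b3 + 2b4 = <-7, -6, -15, 0>.

<2, 1, -4, 2>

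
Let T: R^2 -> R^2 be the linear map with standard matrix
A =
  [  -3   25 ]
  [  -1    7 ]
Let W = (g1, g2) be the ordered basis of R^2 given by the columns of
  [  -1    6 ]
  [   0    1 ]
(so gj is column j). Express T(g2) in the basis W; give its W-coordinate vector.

[-1, 1]

Compute T(g2) = A g2 = [7, 1] in standard coordinates.
Then write this in W-coordinates: solve for y in y_1 g1 + y_2 g2 = [7, 1].
This gives y = [-1, 1], which is column 2 of [T]_W.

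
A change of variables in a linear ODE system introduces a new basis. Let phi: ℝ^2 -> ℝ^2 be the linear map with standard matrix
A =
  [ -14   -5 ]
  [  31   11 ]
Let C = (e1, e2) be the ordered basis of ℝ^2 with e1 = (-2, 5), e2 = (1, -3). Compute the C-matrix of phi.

[[-2, -1], [-1, -1]]

The j-th column of [phi]_C is [phi(ej)]_C.
phi(e1) = A e1 = (3, -7) = -2e1 - e2, so column 1 is (-2, -1).
Repeating for e2 and assembling the columns gives [[-2, -1], [-1, -1]].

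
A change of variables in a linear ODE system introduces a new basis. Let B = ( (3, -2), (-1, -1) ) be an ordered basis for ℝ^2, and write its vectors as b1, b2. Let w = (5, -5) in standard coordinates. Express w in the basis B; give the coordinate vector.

(2, 1)

Write w = c_1 b1 + c_2 b2 and solve for the c_i.
System: 3c_1 - c_2 = 5, -2c_1 - c_2 = -5; solving gives c_1 = 2, c_2 = 1.
Check: 2b1 + b2 = (5, -5).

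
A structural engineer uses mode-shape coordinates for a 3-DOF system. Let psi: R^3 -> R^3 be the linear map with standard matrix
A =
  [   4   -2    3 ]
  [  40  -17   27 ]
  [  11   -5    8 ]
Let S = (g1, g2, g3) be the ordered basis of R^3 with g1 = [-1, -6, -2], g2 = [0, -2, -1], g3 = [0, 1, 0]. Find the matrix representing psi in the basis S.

[[-2, -1, 2], [1, 0, 1], [-2, 1, -3]]

The j-th column of [psi]_S is [psi(gj)]_S.
psi(g1) = A g1 = [2, 8, 3] = -2g1 + g2 - 2g3, so column 1 is [-2, 1, -2].
Repeating for g2, g3 and assembling the columns gives [[-2, -1, 2], [1, 0, 1], [-2, 1, -3]].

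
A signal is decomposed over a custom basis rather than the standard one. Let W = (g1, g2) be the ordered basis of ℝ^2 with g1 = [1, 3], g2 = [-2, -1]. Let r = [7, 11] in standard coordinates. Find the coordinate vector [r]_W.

We seek scalars with c_1 g1 + c_2 g2 = r; equivalently solve M c = r where the columns of M are g1, g2.
System: c_1 - 2c_2 = 7, 3c_1 - c_2 = 11; solving gives c_1 = 3, c_2 = -2.
Check: 3g1 - 2g2 = [7, 11].

[3, -2]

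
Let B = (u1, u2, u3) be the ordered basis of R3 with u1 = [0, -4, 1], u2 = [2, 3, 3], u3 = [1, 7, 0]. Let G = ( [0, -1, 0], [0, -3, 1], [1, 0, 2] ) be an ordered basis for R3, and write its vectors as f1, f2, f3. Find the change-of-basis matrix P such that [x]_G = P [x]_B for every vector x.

[[1, 0, -1], [1, -1, -2], [0, 2, 1]]

Let M have columns uj and N have columns fj. Then for every x, N [x]_G = x = M [x]_B, so P = N^(-1) M.
Since det N = -1, N^(-1) has integer entries; multiplying gives P = [[1, 0, -1], [1, -1, -2], [0, 2, 1]].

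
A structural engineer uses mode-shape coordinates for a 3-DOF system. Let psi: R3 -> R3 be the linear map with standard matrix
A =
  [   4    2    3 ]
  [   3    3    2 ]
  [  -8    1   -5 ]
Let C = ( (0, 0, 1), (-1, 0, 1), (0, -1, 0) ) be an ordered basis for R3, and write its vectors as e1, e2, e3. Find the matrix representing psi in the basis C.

[[-2, 2, -3], [-3, 1, 2], [-2, 1, 3]]

With P the matrix whose columns are e1, ..., e3, [psi]_C = P^(-1) A P.
Column by column: psi(e1) = A e1 = (3, 2, -5); its C-coordinates (-2, -3, -2) give column 1.
Continuing for each basis vector yields [psi]_C = [[-2, 2, -3], [-3, 1, 2], [-2, 1, 3]].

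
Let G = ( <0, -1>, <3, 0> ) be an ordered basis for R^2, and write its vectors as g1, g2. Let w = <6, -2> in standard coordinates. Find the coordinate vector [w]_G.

[w]_G is the unique c with M c = w, where M has columns g1, g2.
System: 0c_1 + 3c_2 = 6, -c_1 + 0c_2 = -2; solving gives c_1 = 2, c_2 = 2.
Check: 2g1 + 2g2 = <6, -2>.

<2, 2>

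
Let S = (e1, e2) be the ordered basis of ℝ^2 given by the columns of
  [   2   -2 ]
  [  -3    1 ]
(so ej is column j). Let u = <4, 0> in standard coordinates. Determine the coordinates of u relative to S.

We seek scalars with c_1 e1 + c_2 e2 = u; equivalently solve M c = u where the columns of M are e1, e2.
System: 2c_1 - 2c_2 = 4, -3c_1 + c_2 = 0; solving gives c_1 = -1, c_2 = -3.
Check: -e1 - 3e2 = <4, 0>.

<-1, -3>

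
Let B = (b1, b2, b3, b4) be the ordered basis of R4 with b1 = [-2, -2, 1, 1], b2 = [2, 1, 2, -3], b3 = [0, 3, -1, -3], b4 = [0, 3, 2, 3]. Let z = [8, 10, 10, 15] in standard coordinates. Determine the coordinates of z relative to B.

[z]_B is the unique c with M c = z, where M has columns b1, ..., b4.
Gaussian elimination on [M | z] yields c = (-3, 1, -3, 4).
Check: -3b1 + b2 - 3b3 + 4b4 = [8, 10, 10, 15].

[-3, 1, -3, 4]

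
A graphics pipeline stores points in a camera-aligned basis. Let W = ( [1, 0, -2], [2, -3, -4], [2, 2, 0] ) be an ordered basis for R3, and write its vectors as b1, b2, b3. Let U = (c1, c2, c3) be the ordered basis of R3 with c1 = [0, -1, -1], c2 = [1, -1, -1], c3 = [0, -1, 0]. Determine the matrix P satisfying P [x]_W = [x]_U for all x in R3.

Let M have columns bj and N have columns cj. Then for every x, N [x]_U = x = M [x]_W, so P = N^(-1) M.
Since det N = 1, N^(-1) has integer entries; multiplying gives P = [[1, 2, -2], [1, 2, 2], [-2, -1, -2]].

[[1, 2, -2], [1, 2, 2], [-2, -1, -2]]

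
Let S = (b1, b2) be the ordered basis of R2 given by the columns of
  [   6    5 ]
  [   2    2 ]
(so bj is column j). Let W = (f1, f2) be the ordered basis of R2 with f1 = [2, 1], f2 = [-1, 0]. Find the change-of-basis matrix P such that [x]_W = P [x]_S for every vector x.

Column j of P is [bj]_W, since P maps S-coordinates to W-coordinates.
Expressing b1 in W: b1 = 2f1 - 2f2, so column 1 of P is [2, -2].
Doing the same for each bj gives P = [[2, 2], [-2, -1]].

[[2, 2], [-2, -1]]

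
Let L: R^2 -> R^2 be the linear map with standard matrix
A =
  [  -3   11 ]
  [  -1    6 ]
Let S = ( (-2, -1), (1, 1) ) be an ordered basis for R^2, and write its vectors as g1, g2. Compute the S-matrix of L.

[[1, -3], [-3, 2]]

Let P have columns g1, g2. Then [L]_S = P^(-1) A P.
Here det P = -1, so P^(-1) is integer; computing A P first and then P^(-1)(A P) gives [[1, -3], [-3, 2]].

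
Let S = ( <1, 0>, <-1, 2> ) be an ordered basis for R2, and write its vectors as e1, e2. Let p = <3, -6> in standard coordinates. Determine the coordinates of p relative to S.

We seek scalars with c_1 e1 + c_2 e2 = p; equivalently solve M c = p where the columns of M are e1, e2.
System: c_1 - c_2 = 3, 0c_1 + 2c_2 = -6; solving gives c_1 = 0, c_2 = -3.
Check: 0·e1 - 3e2 = <3, -6>.

<0, -3>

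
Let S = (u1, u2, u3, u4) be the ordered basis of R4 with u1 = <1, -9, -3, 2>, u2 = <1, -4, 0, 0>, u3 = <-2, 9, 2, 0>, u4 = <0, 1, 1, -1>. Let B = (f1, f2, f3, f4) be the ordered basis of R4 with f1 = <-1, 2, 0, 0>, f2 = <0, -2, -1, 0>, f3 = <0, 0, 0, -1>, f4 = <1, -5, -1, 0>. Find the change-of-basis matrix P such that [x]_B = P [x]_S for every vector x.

[[0, 1, 1, 1], [2, -2, -1, -2], [-2, 0, 0, 1], [1, 2, -1, 1]]

Let M have columns uj and N have columns fj. Then for every x, N [x]_B = x = M [x]_S, so P = N^(-1) M.
Since det N = 1, N^(-1) has integer entries; multiplying gives P = [[0, 1, 1, 1], [2, -2, -1, -2], [-2, 0, 0, 1], [1, 2, -1, 1]].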